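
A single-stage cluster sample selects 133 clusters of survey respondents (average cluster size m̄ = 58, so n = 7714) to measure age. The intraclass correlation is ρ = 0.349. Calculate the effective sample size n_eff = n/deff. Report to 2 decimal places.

369.21

deff = 1 + (58 − 1)·0.349 = 1 + 19.893 = 20.893.
n_eff = 7714 / 20.893 = 369.21.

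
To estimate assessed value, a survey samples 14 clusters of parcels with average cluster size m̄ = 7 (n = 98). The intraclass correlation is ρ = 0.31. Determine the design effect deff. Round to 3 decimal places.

deff = 1 + (7 − 1)·0.31 = 1 + 1.86 = 2.86.

2.860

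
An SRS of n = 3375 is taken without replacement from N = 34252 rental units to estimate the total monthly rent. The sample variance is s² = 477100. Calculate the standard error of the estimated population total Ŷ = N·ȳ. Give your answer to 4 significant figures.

Var(Ŷ) = N²·Var(ȳ) = N²·(1 − n/N)·s²/n.
f = 3375/34252 = 0.09853439; Var(ȳ) = 0.90146561·477100/3375 = 127.43385.
Var(Ŷ) = 34252² · 127.43385 = 1.4950533 × 10^11.
SE(Ŷ) = √(1.4950533 × 10^11) = 386700.

386700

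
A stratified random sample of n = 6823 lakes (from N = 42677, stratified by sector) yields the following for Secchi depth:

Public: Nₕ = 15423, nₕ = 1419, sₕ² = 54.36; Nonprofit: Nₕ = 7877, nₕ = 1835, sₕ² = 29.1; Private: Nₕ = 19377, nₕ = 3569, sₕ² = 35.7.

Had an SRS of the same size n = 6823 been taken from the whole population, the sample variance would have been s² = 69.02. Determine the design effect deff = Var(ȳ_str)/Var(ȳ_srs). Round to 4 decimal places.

Var(ȳ_str) = Σ Wₕ²(1−fₕ)sₕ²/nₕ with Wₕ = Nₕ/42677:
  Public: (15423/42677)²·(1−1419/15423)·54.36/1419 = 0.0045428694
  Nonprofit: (7877/42677)²·(1−1835/7877)·29.1/1835 = 4.1439139 × 10^-4
  Private: (19377/42677)²·(1−3569/19377)·35.7/3569 = 0.0016822765
  → Var(ȳ_str) = 0.0066395373.
Var(ȳ_srs) = (1 − 6823/42677)·69.02/6823 = 0.0084985203.
deff = 0.0066395373 / 0.0084985203 = 0.7813.

0.7813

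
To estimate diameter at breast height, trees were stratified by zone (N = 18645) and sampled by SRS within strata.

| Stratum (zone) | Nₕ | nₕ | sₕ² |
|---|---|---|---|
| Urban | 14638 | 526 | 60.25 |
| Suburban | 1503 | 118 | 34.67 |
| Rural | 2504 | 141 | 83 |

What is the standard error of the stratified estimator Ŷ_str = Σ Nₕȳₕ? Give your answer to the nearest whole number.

5268

Var(Ŷ_str) = Σₕ Nₕ²(1 − fₕ)sₕ²/nₕ.
Urban: 14638²·(1 − 526/14638)·60.25/526 = 2.3661464 × 10^7.
Suburban: 1503²·(1 − 118/1503)·34.67/118 = 611618.46.
Rural: 2504²·(1 − 141/2504)·83/141 = 3.4830285 × 10^6.
Sum = 2.7756111 × 10^7.
SE = √(2.7756111 × 10^7) = 5268.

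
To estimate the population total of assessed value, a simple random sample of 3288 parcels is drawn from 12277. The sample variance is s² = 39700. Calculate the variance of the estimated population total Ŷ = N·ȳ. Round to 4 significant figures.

1.332 × 10^9

Var(Ŷ) = N²·Var(ȳ) = N²·(1 − n/N)·s²/n.
f = 3288/12277 = 0.26781787; Var(ȳ) = 0.73218213·39700/3288 = 8.8405202.
Var(Ŷ) = 12277² · 8.8405202 = 1.332485 × 10^9.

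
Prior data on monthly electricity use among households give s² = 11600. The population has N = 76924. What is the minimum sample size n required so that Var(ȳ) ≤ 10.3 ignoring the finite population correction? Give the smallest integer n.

1127

Without fpc, n₀ = s²/D = 11600/10.3 = 1126.2136.
Rounding up, n = 1127.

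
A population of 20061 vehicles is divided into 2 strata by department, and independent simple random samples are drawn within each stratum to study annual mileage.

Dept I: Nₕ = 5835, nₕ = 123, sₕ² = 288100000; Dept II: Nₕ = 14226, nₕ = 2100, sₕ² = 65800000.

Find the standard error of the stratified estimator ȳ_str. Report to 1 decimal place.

455.4

Var(ȳ_str) = Σₕ Wₕ²(1 − fₕ)sₕ²/nₕ with Wₕ = Nₕ/N, N = 20061.
Dept I: Wₕ = 0.29086287; term = 0.29086287²·(1 − 0.02107969)·288100000/123 = 193982.28.
Dept II: Wₕ = 0.70913713; term = 0.70913713²·(1 − 0.14761704)·65800000/2100 = 13430.798.
Sum = 207413.08.
SE = √(207413.08) = 455.4.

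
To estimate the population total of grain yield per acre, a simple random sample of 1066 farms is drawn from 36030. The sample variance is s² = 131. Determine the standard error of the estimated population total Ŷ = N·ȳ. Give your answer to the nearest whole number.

12442

Var(Ŷ) = N²·Var(ȳ) = N²·(1 − n/N)·s²/n.
f = 1066/36030 = 0.02958646; Var(ȳ) = 0.97041354·131/1066 = 0.11925345.
Var(Ŷ) = 36030² · 0.11925345 = 1.5481017 × 10^8.
SE(Ŷ) = √(1.5481017 × 10^8) = 12442.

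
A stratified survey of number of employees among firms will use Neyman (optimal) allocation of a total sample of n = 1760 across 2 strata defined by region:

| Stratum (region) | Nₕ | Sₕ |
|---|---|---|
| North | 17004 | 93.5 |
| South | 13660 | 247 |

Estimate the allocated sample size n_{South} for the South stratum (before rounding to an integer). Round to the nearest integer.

Neyman allocation: nₕ = n·NₕSₕ / Σⱼ NⱼSⱼ.
Σ NⱼSⱼ = 17004·93.5 + 13660·247 = 4.963894 × 10^6.
n_{South} = 1760·13660·247 / (4.963894 × 10^6) = 1196.

1196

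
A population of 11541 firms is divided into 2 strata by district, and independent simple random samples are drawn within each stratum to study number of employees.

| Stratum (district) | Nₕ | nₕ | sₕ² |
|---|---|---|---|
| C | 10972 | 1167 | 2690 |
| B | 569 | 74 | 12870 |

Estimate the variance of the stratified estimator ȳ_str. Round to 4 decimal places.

Var(ȳ_str) = Σₕ Wₕ²(1 − fₕ)sₕ²/nₕ with Wₕ = Nₕ/N, N = 11541.
C: Wₕ = 0.95069751; term = 0.95069751²·(1 − 0.10636165)·2690/1167 = 1.8617782.
B: Wₕ = 0.04930249; term = 0.04930249²·(1 − 0.13005272)·12870/74 = 0.36777094.
Sum = 2.2295491.

2.2295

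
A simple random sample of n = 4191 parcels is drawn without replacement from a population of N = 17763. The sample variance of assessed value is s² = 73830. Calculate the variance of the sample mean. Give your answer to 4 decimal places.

Under SRS without replacement, Var(ȳ) = (1 − f)·s²/n with f = n/N = 4191/17763 = 0.23593988.
Var(ȳ) = (1 − 0.23593988)·73830/4191 = 0.76406012·17.616321 = 13.459928.

13.4599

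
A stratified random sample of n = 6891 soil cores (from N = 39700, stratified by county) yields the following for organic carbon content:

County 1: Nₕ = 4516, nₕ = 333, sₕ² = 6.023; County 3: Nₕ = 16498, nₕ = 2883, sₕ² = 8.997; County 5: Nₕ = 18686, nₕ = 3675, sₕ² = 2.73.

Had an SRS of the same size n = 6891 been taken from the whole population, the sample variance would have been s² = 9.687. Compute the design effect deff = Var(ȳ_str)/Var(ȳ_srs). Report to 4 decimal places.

0.6832

Var(ȳ_str) = Σ Wₕ²(1−fₕ)sₕ²/nₕ with Wₕ = Nₕ/39700:
  County 1: (4516/39700)²·(1−333/4516)·6.023/333 = 2.1678509 × 10^-4
  County 3: (16498/39700)²·(1−2883/16498)·8.997/2883 = 4.4475517 × 10^-4
  County 5: (18686/39700)²·(1−3675/18686)·2.73/3675 = 1.3220572 × 10^-4
  → Var(ȳ_str) = 7.9374598 × 10^-4.
Var(ȳ_srs) = (1 − 6891/39700)·9.687/6891 = 0.0011617416.
deff = (7.9374598 × 10^-4) / 0.0011617416 = 0.6832.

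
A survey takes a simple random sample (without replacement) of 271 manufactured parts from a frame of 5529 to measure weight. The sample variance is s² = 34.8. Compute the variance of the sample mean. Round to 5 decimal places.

Under SRS without replacement, Var(ȳ) = (1 − f)·s²/n with f = n/N = 271/5529 = 0.04901429.
Var(ȳ) = (1 − 0.04901429)·34.8/271 = 0.95098571·0.12841328 = 0.1221192.

0.12212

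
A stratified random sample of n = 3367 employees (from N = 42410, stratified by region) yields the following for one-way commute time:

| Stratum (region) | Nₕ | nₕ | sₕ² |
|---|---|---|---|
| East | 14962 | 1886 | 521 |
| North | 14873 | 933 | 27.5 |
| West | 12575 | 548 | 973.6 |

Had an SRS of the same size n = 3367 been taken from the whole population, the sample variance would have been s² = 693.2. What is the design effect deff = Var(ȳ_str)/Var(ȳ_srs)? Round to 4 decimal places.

0.9647

Var(ȳ_str) = Σ Wₕ²(1−fₕ)sₕ²/nₕ with Wₕ = Nₕ/42410:
  East: (14962/42410)²·(1−1886/14962)·521/1886 = 0.030048587
  North: (14873/42410)²·(1−933/14873)·27.5/933 = 0.0033976282
  West: (12575/42410)²·(1−548/12575)·973.6/548 = 0.14939249
  → Var(ȳ_str) = 0.18283871.
Var(ȳ_srs) = (1 − 3367/42410)·693.2/3367 = 0.1895354.
deff = 0.18283871 / 0.1895354 = 0.9647.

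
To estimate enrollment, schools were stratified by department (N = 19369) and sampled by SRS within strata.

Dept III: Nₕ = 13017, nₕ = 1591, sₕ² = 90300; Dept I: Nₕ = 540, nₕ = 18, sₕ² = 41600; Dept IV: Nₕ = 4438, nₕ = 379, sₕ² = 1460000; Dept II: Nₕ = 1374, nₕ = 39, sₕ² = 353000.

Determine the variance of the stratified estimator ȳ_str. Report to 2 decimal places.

253.46

Var(ȳ_str) = Σₕ Wₕ²(1 − fₕ)sₕ²/nₕ with Wₕ = Nₕ/N, N = 19369.
Dept III: Wₕ = 0.67205328; term = 0.67205328²·(1 − 0.12222478)·90300/1591 = 22.501336.
Dept I: Wₕ = 0.02787960; term = 0.02787960²·(1 − 0.03333333)·41600/18 = 1.7364836.
Dept IV: Wₕ = 0.22912902; term = 0.22912902²·(1 − 0.08539883)·1460000/379 = 184.97183.
Dept II: Wₕ = 0.07093810; term = 0.07093810²·(1 − 0.02838428)·353000/39 = 44.255138.
Sum = 253.46479.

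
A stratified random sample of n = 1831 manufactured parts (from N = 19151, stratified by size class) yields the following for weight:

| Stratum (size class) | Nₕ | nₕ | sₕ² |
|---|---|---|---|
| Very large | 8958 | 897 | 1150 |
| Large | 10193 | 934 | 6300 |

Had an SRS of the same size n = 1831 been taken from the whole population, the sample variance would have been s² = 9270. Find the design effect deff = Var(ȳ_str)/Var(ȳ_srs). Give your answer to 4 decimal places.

0.4342

Var(ȳ_str) = Σ Wₕ²(1−fₕ)sₕ²/nₕ with Wₕ = Nₕ/19151:
  Very large: (8958/19151)²·(1−897/8958)·1150/897 = 0.25241925
  Large: (10193/19151)²·(1−934/10193)·6300/934 = 1.7357088
  → Var(ȳ_str) = 1.9881281.
Var(ȳ_srs) = (1 − 1831/19151)·9270/1831 = 4.5787594.
deff = 1.9881281 / 4.5787594 = 0.4342.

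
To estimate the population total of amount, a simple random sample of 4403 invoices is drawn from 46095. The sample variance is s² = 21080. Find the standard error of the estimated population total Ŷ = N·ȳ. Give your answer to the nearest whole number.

Var(Ŷ) = N²·Var(ȳ) = N²·(1 − n/N)·s²/n.
f = 4403/46095 = 0.09552012; Var(ȳ) = 0.90447988·21080/4403 = 4.3303284.
Var(Ŷ) = 46095² · 4.3303284 = 9.200861 × 10^9.
SE(Ŷ) = √(9.200861 × 10^9) = 95921.

95921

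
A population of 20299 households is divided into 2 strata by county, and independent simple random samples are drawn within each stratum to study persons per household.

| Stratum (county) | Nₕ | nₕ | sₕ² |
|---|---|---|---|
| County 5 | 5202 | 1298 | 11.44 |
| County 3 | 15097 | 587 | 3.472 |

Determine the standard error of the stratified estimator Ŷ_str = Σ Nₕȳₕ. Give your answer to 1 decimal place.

1214.4

Var(Ŷ_str) = Σₕ Nₕ²(1 − fₕ)sₕ²/nₕ.
County 5: 5202²·(1 − 1298/5202)·11.44/1298 = 178991.12.
County 3: 15097²·(1 − 587/15097)·3.472/587 = 1.2956858 × 10^6.
Sum = 1.4746769 × 10^6.
SE = √(1.4746769 × 10^6) = 1214.4.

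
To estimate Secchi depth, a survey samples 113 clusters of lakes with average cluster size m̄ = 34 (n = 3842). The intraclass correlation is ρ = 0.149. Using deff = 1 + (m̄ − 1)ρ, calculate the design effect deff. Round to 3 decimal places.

deff = 1 + (34 − 1)·0.149 = 1 + 4.917 = 5.917.

5.917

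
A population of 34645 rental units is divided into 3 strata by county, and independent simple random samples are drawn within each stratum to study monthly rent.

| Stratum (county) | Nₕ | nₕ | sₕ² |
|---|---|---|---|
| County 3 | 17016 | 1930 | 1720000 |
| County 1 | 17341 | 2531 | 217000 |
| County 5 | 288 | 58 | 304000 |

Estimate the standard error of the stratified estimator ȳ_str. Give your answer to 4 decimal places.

Var(ȳ_str) = Σₕ Wₕ²(1 − fₕ)sₕ²/nₕ with Wₕ = Nₕ/N, N = 34645.
County 3: Wₕ = 0.49115312; term = 0.49115312²·(1 − 0.11342266)·1720000/1930 = 190.59943.
County 1: Wₕ = 0.50053399; term = 0.50053399²·(1 − 0.14595467)·217000/2531 = 18.344913.
County 5: Wₕ = 0.00831289; term = 0.00831289²·(1 − 0.20138889)·304000/58 = 0.2892576.
Sum = 209.2336.
SE = √(209.2336) = 14.4649.

14.4649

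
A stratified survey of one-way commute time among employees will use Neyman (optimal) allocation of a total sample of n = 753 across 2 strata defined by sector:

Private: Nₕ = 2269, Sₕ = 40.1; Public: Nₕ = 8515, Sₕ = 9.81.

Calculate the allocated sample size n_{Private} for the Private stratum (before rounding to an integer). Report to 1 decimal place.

Neyman allocation: nₕ = n·NₕSₕ / Σⱼ NⱼSⱼ.
Σ NⱼSⱼ = 2269·40.1 + 8515·9.81 = 174519.05.
n_{Private} = 753·2269·40.1 / 174519.05 = 392.6.

392.6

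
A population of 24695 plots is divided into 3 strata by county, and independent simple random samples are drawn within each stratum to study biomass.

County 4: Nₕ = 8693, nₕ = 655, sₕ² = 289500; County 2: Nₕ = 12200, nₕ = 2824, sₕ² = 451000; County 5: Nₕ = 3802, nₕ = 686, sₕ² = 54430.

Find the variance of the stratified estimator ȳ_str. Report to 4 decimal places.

82.1380

Var(ȳ_str) = Σₕ Wₕ²(1 − fₕ)sₕ²/nₕ with Wₕ = Nₕ/N, N = 24695.
County 4: Wₕ = 0.35201458; term = 0.35201458²·(1 − 0.07534798)·289500/655 = 50.641538.
County 2: Wₕ = 0.49402713; term = 0.49402713²·(1 − 0.23147541)·451000/2824 = 29.955131.
County 5: Wₕ = 0.15395829; term = 0.15395829²·(1 − 0.18043135)·54430/686 = 1.5413658.
Sum = 82.138035.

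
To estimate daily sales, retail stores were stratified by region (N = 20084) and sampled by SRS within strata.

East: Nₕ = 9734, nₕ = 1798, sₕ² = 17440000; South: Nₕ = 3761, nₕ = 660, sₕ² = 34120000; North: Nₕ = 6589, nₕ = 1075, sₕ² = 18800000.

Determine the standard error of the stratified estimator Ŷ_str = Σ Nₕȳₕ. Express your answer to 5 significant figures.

Var(Ŷ_str) = Σₕ Nₕ²(1 − fₕ)sₕ²/nₕ.
East: 9734²·(1 − 1798/9734)·17440000/1798 = 7.4928975 × 10^11.
South: 3761²·(1 − 660/3761)·34120000/660 = 6.0293457 × 10^11.
North: 6589²·(1 − 1075/6589)·18800000/1075 = 6.3538309 × 10^11.
Sum = 1.9876074 × 10^12.
SE = √(1.9876074 × 10^12) = 1.4098 × 10^6.

1.4098 × 10^6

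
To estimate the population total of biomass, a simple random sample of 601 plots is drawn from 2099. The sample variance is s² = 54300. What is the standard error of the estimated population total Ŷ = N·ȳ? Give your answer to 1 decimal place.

Var(Ŷ) = N²·Var(ȳ) = N²·(1 − n/N)·s²/n.
f = 601/2099 = 0.28632682; Var(ȳ) = 0.71367318·54300/601 = 64.479956.
Var(Ŷ) = 2099² · 64.479956 = 2.8408585 × 10^8.
SE(Ŷ) = √(2.8408585 × 10^8) = 16854.8.

16854.8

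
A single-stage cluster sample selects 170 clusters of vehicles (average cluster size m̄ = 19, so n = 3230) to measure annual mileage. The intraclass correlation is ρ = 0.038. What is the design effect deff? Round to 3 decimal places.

deff = 1 + (19 − 1)·0.038 = 1 + 0.684 = 1.684.

1.684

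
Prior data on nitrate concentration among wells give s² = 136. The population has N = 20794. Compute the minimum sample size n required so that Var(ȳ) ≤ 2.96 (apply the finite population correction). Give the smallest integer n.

Without fpc, n₀ = s²/D = 136/2.96 = 45.9459.
With fpc, (1 − n/N)·s²/n ≤ D requires n ≥ n₀/(1 + n₀/N) = 45.9459/(1 + 45.9459/20794) = 45.8446.
Rounding up, n = 46.

46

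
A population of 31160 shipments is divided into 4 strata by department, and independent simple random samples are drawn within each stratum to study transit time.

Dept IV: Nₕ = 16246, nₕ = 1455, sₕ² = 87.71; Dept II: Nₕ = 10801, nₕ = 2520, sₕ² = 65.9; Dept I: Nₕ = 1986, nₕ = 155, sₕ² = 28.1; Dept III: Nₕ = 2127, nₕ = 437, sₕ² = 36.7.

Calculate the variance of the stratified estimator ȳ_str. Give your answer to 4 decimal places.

Var(ȳ_str) = Σₕ Wₕ²(1 − fₕ)sₕ²/nₕ with Wₕ = Nₕ/N, N = 31160.
Dept IV: Wₕ = 0.52137356; term = 0.52137356²·(1 − 0.08956051)·87.71/1455 = 0.014918845.
Dept II: Wₕ = 0.34663030; term = 0.34663030²·(1 − 0.23331173)·65.9/2520 = 0.0024089996.
Dept I: Wₕ = 0.06373556; term = 0.06373556²·(1 − 0.07804632)·28.1/155 = 6.7896488 × 10^-4.
Dept III: Wₕ = 0.06826059; term = 0.06826059²·(1 − 0.20545369)·36.7/437 = 3.1091661 × 10^-4.
Sum = 0.018317726.

0.0183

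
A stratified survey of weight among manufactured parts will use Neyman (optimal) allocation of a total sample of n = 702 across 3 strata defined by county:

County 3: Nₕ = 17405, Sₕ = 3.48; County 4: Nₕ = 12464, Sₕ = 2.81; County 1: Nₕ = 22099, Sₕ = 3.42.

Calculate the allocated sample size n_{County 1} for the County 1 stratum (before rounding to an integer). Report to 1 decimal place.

Neyman allocation: nₕ = n·NₕSₕ / Σⱼ NⱼSⱼ.
Σ NⱼSⱼ = 17405·3.48 + 12464·2.81 + 22099·3.42 = 171171.82.
n_{County 1} = 702·22099·3.42 / 171171.82 = 310.0.

310.0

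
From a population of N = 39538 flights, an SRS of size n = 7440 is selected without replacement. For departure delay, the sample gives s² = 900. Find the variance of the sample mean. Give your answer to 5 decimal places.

0.09820

Under SRS without replacement, Var(ȳ) = (1 − f)·s²/n with f = n/N = 7440/39538 = 0.18817340.
Var(ȳ) = (1 − 0.18817340)·900/7440 = 0.81182660·0.12096774 = 0.09820483.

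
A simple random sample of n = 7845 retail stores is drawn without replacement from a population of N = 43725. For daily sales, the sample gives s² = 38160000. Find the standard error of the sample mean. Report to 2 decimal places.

63.18

Under SRS without replacement, Var(ȳ) = (1 − f)·s²/n with f = n/N = 7845/43725 = 0.17941681.
Var(ȳ) = (1 − 0.17941681)·38160000/7845 = 0.82058319·4864.2447 = 3991.5175.
SE(ȳ) = √(3991.5175) = 63.18.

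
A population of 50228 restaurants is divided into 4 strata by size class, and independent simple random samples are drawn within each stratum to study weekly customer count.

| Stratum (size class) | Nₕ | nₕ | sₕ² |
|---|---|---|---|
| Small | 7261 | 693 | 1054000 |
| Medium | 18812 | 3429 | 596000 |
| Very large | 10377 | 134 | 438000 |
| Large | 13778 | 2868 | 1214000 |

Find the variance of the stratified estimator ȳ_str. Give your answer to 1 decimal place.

Var(ȳ_str) = Σₕ Wₕ²(1 − fₕ)sₕ²/nₕ with Wₕ = Nₕ/N, N = 50228.
Small: Wₕ = 0.14456080; term = 0.14456080²·(1 − 0.09544140)·1054000/693 = 28.750486.
Medium: Wₕ = 0.37453213; term = 0.37453213²·(1 − 0.18227727)·596000/3429 = 19.937147.
Very large: Wₕ = 0.20659791; term = 0.20659791²·(1 − 0.01291317)·438000/134 = 137.7135.
Large: Wₕ = 0.27430915; term = 0.27430915²·(1 − 0.20815793)·1214000/2868 = 25.220791.
Sum = 211.62192.

211.6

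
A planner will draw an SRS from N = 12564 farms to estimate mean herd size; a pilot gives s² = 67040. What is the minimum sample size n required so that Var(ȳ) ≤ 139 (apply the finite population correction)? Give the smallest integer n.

Without fpc, n₀ = s²/D = 67040/139 = 482.3022.
With fpc, (1 − n/N)·s²/n ≤ D requires n ≥ n₀/(1 + n₀/N) = 482.3022/(1 + 482.3022/12564) = 464.4722.
Rounding up, n = 465.

465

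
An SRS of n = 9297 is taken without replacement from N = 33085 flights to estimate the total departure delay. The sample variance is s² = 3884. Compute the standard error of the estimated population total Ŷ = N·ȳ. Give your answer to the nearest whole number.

18133

Var(Ŷ) = N²·Var(ȳ) = N²·(1 − n/N)·s²/n.
f = 9297/33085 = 0.28100348; Var(ȳ) = 0.71899652·3884/9297 = 0.30037458.
Var(Ŷ) = 33085² · 0.30037458 = 3.2879519 × 10^8.
SE(Ŷ) = √(3.2879519 × 10^8) = 18133.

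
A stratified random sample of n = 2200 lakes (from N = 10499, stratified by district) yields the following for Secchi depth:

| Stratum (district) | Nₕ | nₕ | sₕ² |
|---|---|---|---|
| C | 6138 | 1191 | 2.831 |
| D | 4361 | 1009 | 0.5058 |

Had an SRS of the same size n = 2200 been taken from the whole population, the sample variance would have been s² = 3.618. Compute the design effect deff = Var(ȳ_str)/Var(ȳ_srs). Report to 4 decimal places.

Var(ȳ_str) = Σ Wₕ²(1−fₕ)sₕ²/nₕ with Wₕ = Nₕ/10499:
  C: (6138/10499)²·(1−1191/6138)·2.831/1191 = 6.5478848 × 10^-4
  D: (4361/10499)²·(1−1009/4361)·0.5058/1009 = 6.6478603 × 10^-5
  → Var(ȳ_str) = 7.2126708 × 10^-4.
Var(ȳ_srs) = (1 − 2200/10499)·3.618/2200 = 0.0012999412.
deff = (7.2126708 × 10^-4) / 0.0012999412 = 0.5548.

0.5548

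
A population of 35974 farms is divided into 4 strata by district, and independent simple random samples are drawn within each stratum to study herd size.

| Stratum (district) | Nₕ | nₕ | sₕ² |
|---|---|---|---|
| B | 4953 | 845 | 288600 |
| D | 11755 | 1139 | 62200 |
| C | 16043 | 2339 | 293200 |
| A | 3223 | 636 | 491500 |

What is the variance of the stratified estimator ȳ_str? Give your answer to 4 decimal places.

Var(ȳ_str) = Σₕ Wₕ²(1 − fₕ)sₕ²/nₕ with Wₕ = Nₕ/N, N = 35974.
B: Wₕ = 0.13768277; term = 0.13768277²·(1 − 0.17060367)·288600/845 = 5.3698347.
D: Wₕ = 0.32676377; term = 0.32676377²·(1 − 0.09689494)·62200/1139 = 5.2659016.
C: Wₕ = 0.44596097; term = 0.44596097²·(1 − 0.14579567)·293200/2339 = 21.295567.
A: Wₕ = 0.08959248; term = 0.08959248²·(1 − 0.19733168)·491500/636 = 4.9790407.
Sum = 36.910344.

36.9103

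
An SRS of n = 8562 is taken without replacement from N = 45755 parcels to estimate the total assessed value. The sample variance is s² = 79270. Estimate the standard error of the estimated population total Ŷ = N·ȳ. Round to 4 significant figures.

125500

Var(Ŷ) = N²·Var(ȳ) = N²·(1 − n/N)·s²/n.
f = 8562/45755 = 0.18712709; Var(ȳ) = 0.81287291·79270/8562 = 7.5258626.
Var(Ŷ) = 45755² · 7.5258626 = 1.5755544 × 10^10.
SE(Ŷ) = √(1.5755544 × 10^10) = 125500.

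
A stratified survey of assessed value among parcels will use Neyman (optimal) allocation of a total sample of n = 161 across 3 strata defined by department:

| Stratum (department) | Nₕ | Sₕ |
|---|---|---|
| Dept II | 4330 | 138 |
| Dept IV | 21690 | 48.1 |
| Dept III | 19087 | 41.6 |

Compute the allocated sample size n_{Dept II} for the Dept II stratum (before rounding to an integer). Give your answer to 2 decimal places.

39.51

Neyman allocation: nₕ = n·NₕSₕ / Σⱼ NⱼSⱼ.
Σ NⱼSⱼ = 4330·138 + 21690·48.1 + 19087·41.6 = 2.4348482 × 10^6.
n_{Dept II} = 161·4330·138 / (2.4348482 × 10^6) = 39.51.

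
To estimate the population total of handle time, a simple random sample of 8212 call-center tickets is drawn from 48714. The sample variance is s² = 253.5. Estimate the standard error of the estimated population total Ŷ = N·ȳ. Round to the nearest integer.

7804

Var(Ŷ) = N²·Var(ȳ) = N²·(1 − n/N)·s²/n.
f = 8212/48714 = 0.16857577; Var(ȳ) = 0.83142423·253.5/8212 = 0.025665616.
Var(Ŷ) = 48714² · 0.025665616 = 6.0905887 × 10^7.
SE(Ŷ) = √(6.0905887 × 10^7) = 7804.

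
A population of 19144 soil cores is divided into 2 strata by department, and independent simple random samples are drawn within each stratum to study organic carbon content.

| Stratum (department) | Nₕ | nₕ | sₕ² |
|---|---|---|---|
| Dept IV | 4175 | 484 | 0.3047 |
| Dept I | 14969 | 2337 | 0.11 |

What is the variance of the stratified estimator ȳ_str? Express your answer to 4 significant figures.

5.076 × 10^-5

Var(ȳ_str) = Σₕ Wₕ²(1 − fₕ)sₕ²/nₕ with Wₕ = Nₕ/N, N = 19144.
Dept IV: Wₕ = 0.21808399; term = 0.21808399²·(1 − 0.11592814)·0.3047/484 = 2.6470506 × 10^-5.
Dept I: Wₕ = 0.78191601; term = 0.78191601²·(1 − 0.15612265)·0.11/2337 = 2.4284743 × 10^-5.
Sum = 5.0755249 × 10^-5.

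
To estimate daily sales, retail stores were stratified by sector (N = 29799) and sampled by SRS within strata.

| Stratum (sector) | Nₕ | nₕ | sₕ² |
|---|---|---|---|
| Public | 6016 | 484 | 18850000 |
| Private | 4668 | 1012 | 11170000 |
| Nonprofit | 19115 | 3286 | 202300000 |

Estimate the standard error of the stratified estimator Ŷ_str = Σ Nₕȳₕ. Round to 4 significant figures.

4.485 × 10^6

Var(Ŷ_str) = Σₕ Nₕ²(1 − fₕ)sₕ²/nₕ.
Public: 6016²·(1 − 484/6016)·18850000/484 = 1.2961522 × 10^12.
Private: 4668²·(1 − 1012/4668)·11170000/1012 = 1.8836911 × 10^11.
Nonprofit: 19115²·(1 − 3286/19115)·202300000/3286 = 1.8627566 × 10^13.
Sum = 2.0112087 × 10^13.
SE = √(2.0112087 × 10^13) = 4.485 × 10^6.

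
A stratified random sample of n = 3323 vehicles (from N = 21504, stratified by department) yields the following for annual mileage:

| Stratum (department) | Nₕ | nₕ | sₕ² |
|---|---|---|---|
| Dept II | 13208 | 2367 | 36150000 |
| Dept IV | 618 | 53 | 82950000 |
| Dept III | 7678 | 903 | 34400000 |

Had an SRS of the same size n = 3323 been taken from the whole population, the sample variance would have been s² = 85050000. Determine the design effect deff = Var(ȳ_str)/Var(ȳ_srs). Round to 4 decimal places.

Var(ȳ_str) = Σ Wₕ²(1−fₕ)sₕ²/nₕ with Wₕ = Nₕ/21504:
  Dept II: (13208/21504)²·(1−2367/13208)·36150000/2367 = 4729.094
  Dept IV: (618/21504)²·(1−53/618)·82950000/53 = 1181.7863
  Dept III: (7678/21504)²·(1−903/7678)·34400000/903 = 4285.3825
  → Var(ȳ_str) = 10196.263.
Var(ȳ_srs) = (1 − 3323/21504)·85050000/3323 = 21639.264.
deff = 10196.263 / 21639.264 = 0.4712.

0.4712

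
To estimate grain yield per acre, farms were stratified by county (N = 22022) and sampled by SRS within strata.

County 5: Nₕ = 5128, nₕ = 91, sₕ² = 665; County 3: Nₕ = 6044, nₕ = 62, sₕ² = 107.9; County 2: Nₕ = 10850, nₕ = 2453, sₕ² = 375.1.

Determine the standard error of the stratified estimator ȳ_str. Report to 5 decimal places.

0.74006

Var(ȳ_str) = Σₕ Wₕ²(1 − fₕ)sₕ²/nₕ with Wₕ = Nₕ/N, N = 22022.
County 5: Wₕ = 0.23285805; term = 0.23285805²·(1 − 0.01774571)·665/91 = 0.38921243.
County 3: Wₕ = 0.27445282; term = 0.27445282²·(1 − 0.01025811)·107.9/62 = 0.12974395.
County 2: Wₕ = 0.49268913; term = 0.49268913²·(1 − 0.22608295)·375.1/2453 = 0.028726975.
Sum = 0.54768336.
SE = √(0.54768336) = 0.74006.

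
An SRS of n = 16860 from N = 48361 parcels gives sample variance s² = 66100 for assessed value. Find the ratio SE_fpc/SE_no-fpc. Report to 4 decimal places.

f = n/N = 16860/48361 = 0.34862803.
SE_no-fpc = √(s²/n) = 1.9800308; SE_fpc = √((1−f)s²/n) = 1.5980357.
Ratio = √(1−f) = 0.80707619.

0.8071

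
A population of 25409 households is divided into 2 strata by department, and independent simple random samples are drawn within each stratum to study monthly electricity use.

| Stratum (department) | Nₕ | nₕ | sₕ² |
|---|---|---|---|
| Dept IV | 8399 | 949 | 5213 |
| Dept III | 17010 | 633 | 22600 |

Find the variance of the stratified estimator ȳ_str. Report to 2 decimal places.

Var(ȳ_str) = Σₕ Wₕ²(1 − fₕ)sₕ²/nₕ with Wₕ = Nₕ/N, N = 25409.
Dept IV: Wₕ = 0.33055217; term = 0.33055217²·(1 − 0.11298964)·5213/949 = 0.53239041.
Dept III: Wₕ = 0.66944783; term = 0.66944783²·(1 − 0.03721340)·22600/633 = 15.405232.
Sum = 15.937622.

15.94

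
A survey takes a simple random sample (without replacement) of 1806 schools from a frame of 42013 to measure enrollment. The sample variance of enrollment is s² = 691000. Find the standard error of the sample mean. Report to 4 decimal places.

19.1355

Under SRS without replacement, Var(ȳ) = (1 − f)·s²/n with f = n/N = 1806/42013 = 0.04298669.
Var(ȳ) = (1 − 0.04298669)·691000/1806 = 0.95701331·382.61351 = 366.16622.
SE(ȳ) = √(366.16622) = 19.1355.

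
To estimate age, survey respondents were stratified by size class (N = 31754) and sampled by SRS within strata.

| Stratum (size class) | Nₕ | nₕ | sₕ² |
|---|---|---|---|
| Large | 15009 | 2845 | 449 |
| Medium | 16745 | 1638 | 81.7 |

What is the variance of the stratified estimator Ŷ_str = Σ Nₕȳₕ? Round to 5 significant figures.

Var(Ŷ_str) = Σₕ Nₕ²(1 − fₕ)sₕ²/nₕ.
Large: 15009²·(1 − 2845/15009)·449/2845 = 2.8813249 × 10^7.
Medium: 16745²·(1 − 1638/16745)·81.7/1638 = 1.2617448 × 10^7.
Sum = 4.1430697 × 10^7.

4.1431 × 10^7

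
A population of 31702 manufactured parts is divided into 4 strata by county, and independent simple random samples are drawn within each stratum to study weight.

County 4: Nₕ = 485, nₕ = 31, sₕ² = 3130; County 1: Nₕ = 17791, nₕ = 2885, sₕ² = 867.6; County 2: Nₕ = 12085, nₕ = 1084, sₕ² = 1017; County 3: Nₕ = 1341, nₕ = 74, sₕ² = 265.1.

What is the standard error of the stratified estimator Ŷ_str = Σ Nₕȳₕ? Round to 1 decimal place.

Var(Ŷ_str) = Σₕ Nₕ²(1 − fₕ)sₕ²/nₕ.
County 4: 485²·(1 − 31/485)·3130/31 = 2.2232087 × 10^7.
County 1: 17791²·(1 − 2885/17791)·867.6/2885 = 7.9750828 × 10^7.
County 2: 12085²·(1 − 1084/12085)·1017/1084 = 1.2472988 × 10^8.
County 3: 1341²·(1 − 74/1341)·265.1/74 = 6.0867211 × 10^6.
Sum = 2.3279952 × 10^8.
SE = √(2.3279952 × 10^8) = 15257.8.

15257.8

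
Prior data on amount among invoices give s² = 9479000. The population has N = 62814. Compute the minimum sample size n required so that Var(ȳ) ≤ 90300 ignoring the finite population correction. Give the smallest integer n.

Without fpc, n₀ = s²/D = 9479000/90300 = 104.9723.
Rounding up, n = 105.

105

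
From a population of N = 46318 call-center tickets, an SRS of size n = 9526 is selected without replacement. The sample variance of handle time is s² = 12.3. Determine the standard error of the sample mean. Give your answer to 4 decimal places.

0.0320

Under SRS without replacement, Var(ȳ) = (1 − f)·s²/n with f = n/N = 9526/46318 = 0.20566518.
Var(ȳ) = (1 − 0.20566518)·12.3/9526 = 0.79433482·0.001291203 = 0.0010256475.
SE(ȳ) = √(0.0010256475) = 0.0320.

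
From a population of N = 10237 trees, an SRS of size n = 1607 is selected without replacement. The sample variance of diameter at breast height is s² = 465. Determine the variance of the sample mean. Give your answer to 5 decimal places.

0.24394

Under SRS without replacement, Var(ȳ) = (1 − f)·s²/n with f = n/N = 1607/10237 = 0.15697958.
Var(ȳ) = (1 − 0.15697958)·465/1607 = 0.84302042·0.28935905 = 0.24393559.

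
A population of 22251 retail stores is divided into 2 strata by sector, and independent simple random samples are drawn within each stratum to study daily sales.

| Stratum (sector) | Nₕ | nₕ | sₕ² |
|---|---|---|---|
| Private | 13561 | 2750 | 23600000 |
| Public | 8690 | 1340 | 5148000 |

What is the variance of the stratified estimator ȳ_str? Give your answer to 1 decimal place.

Var(ȳ_str) = Σₕ Wₕ²(1 − fₕ)sₕ²/nₕ with Wₕ = Nₕ/N, N = 22251.
Private: Wₕ = 0.60945575; term = 0.60945575²·(1 − 0.20278741)·23600000/2750 = 2541.194.
Public: Wₕ = 0.39054425; term = 0.39054425²·(1 − 0.15420023)·5148000/1340 = 495.61197.
Sum = 3036.806.

3036.8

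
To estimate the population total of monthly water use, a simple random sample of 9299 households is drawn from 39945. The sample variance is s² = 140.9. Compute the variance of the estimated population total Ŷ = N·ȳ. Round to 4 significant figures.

1.855 × 10^7

Var(Ŷ) = N²·Var(ȳ) = N²·(1 − n/N)·s²/n.
f = 9299/39945 = 0.23279509; Var(ȳ) = 0.76720491·140.9/9299 = 0.011624817.
Var(Ŷ) = 39945² · 0.011624817 = 1.8548593 × 10^7.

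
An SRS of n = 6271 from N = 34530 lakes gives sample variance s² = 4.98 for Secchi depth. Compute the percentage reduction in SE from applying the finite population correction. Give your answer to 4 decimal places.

f = n/N = 6271/34530 = 0.18161019.
SE_no-fpc = √(s²/n) = 0.028180343; SE_fpc = √((1−f)s²/n) = 0.025493319.
Ratio = √(1−f) = 0.90464900. Reduction = 100·(1 − 0.90464900) = 9.5351%.

9.5351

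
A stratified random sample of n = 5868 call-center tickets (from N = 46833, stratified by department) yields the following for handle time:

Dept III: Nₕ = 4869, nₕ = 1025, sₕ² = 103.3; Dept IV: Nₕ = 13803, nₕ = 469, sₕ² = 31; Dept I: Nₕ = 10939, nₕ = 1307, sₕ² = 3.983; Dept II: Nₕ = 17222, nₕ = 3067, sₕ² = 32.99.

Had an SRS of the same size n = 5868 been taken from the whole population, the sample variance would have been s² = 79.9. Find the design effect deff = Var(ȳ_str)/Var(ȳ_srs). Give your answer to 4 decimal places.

Var(ȳ_str) = Σ Wₕ²(1−fₕ)sₕ²/nₕ with Wₕ = Nₕ/46833:
  Dept III: (4869/46833)²·(1−1025/4869)·103.3/1025 = 8.5999446 × 10^-4
  Dept IV: (13803/46833)²·(1−469/13803)·31/469 = 0.0055464976
  Dept I: (10939/46833)²·(1−1307/10939)·3.983/1307 = 1.4639453 × 10^-4
  Dept II: (17222/46833)²·(1−3067/17222)·32.99/3067 = 0.0011955233
  → Var(ȳ_str) = 0.0077484099.
Var(ȳ_srs) = (1 − 5868/46833)·79.9/5868 = 0.011910162.
deff = 0.0077484099 / 0.011910162 = 0.6506.

0.6506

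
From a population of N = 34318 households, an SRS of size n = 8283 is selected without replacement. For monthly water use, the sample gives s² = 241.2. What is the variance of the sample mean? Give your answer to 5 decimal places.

0.02209

Under SRS without replacement, Var(ȳ) = (1 − f)·s²/n with f = n/N = 8283/34318 = 0.24136022.
Var(ȳ) = (1 − 0.24136022)·241.2/8283 = 0.75863978·0.029119884 = 0.022091502.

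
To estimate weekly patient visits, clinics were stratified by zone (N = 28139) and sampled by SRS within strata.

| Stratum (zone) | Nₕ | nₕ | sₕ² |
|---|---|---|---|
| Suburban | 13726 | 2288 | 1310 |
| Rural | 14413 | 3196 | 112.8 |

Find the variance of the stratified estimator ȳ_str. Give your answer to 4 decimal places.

0.1207

Var(ȳ_str) = Σₕ Wₕ²(1 − fₕ)sₕ²/nₕ with Wₕ = Nₕ/N, N = 28139.
Suburban: Wₕ = 0.48779274; term = 0.48779274²·(1 − 0.16669095)·1310/2288 = 0.11352514.
Rural: Wₕ = 0.51220726; term = 0.51220726²·(1 − 0.22174426)·112.8/3196 = 0.0072063627.
Sum = 0.1207315.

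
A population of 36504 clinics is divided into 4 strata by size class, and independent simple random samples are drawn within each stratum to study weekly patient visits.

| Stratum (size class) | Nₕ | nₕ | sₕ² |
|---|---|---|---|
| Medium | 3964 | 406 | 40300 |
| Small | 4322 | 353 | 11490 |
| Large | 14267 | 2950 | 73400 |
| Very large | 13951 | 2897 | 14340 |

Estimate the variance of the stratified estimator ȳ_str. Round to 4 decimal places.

5.0573

Var(ȳ_str) = Σₕ Wₕ²(1 − fₕ)sₕ²/nₕ with Wₕ = Nₕ/N, N = 36504.
Medium: Wₕ = 0.10859084; term = 0.10859084²·(1 − 0.10242180)·40300/406 = 1.0506007.
Small: Wₕ = 0.11839798; term = 0.11839798²·(1 − 0.08167515)·11490/353 = 0.41901568.
Large: Wₕ = 0.39083388; term = 0.39083388²·(1 − 0.20677087)·73400/2950 = 3.0147903.
Very large: Wₕ = 0.38217730; term = 0.38217730²·(1 − 0.20765537)·14340/2897 = 0.57285478.
Sum = 5.0572615.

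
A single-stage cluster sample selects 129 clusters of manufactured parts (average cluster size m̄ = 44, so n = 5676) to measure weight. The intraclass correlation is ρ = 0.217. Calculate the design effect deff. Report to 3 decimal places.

deff = 1 + (44 − 1)·0.217 = 1 + 9.331 = 10.331.

10.331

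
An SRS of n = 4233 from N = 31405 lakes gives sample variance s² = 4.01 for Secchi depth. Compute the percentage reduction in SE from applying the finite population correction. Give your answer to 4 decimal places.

6.9832

f = n/N = 4233/31405 = 0.13478745.
SE_no-fpc = √(s²/n) = 0.030778543; SE_fpc = √((1−f)s²/n) = 0.028629216.
Ratio = √(1−f) = 0.93016802. Reduction = 100·(1 − 0.93016802) = 6.9832%.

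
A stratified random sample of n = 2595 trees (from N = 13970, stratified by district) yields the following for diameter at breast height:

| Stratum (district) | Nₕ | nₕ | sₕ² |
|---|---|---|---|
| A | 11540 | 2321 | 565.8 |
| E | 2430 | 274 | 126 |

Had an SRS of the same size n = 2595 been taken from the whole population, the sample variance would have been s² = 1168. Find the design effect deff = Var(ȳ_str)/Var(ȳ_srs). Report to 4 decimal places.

Var(ȳ_str) = Σ Wₕ²(1−fₕ)sₕ²/nₕ with Wₕ = Nₕ/13970:
  A: (11540/13970)²·(1−2321/11540)·565.8/2321 = 0.13288765
  E: (2430/13970)²·(1−274/2430)·126/274 = 0.012344747
  → Var(ȳ_str) = 0.1452324.
Var(ȳ_srs) = (1 − 2595/13970)·1168/2595 = 0.36648861.
deff = 0.1452324 / 0.36648861 = 0.3963.

0.3963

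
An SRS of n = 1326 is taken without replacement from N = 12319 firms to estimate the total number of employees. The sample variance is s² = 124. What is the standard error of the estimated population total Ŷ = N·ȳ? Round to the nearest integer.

Var(Ŷ) = N²·Var(ȳ) = N²·(1 − n/N)·s²/n.
f = 1326/12319 = 0.10763861; Var(ȳ) = 0.89236139·124/1326 = 0.083448577.
Var(Ŷ) = 12319² · 0.083448577 = 1.2663969 × 10^7.
SE(Ŷ) = √(1.2663969 × 10^7) = 3559.

3559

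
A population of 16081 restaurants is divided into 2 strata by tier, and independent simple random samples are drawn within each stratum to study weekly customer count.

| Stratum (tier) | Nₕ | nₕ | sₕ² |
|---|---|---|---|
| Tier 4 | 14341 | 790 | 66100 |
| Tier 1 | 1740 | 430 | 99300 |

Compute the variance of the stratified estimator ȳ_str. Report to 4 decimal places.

Var(ȳ_str) = Σₕ Wₕ²(1 − fₕ)sₕ²/nₕ with Wₕ = Nₕ/N, N = 16081.
Tier 4: Wₕ = 0.89179777; term = 0.89179777²·(1 − 0.05508681)·66100/790 = 62.878047.
Tier 1: Wₕ = 0.10820223; term = 0.10820223²·(1 − 0.24712644)·99300/430 = 2.0355193.
Sum = 64.913566.

64.9136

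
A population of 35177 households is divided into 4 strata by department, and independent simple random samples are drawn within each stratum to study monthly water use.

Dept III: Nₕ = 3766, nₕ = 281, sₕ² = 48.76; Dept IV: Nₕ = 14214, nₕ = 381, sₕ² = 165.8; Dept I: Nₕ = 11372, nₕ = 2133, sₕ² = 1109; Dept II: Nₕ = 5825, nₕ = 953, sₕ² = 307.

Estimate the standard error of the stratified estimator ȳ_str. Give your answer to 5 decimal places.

0.35003

Var(ȳ_str) = Σₕ Wₕ²(1 − fₕ)sₕ²/nₕ with Wₕ = Nₕ/N, N = 35177.
Dept III: Wₕ = 0.10705859; term = 0.10705859²·(1 − 0.07461498)·48.76/281 = 0.0018404451.
Dept IV: Wₕ = 0.40407084; term = 0.40407084²·(1 − 0.02680456)·165.8/381 = 0.069147207.
Dept I: Wₕ = 0.32327942; term = 0.32327942²·(1 − 0.18756595)·1109/2133 = 0.044145345.
Dept II: Wₕ = 0.16559115; term = 0.16559115²·(1 − 0.16360515)·307/953 = 0.0073880714.
Sum = 0.12252107.
SE = √(0.12252107) = 0.35003.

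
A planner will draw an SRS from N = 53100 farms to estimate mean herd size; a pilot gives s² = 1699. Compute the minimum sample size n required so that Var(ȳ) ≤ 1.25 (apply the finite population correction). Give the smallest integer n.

1326

Without fpc, n₀ = s²/D = 1699/1.25 = 1359.2000.
With fpc, (1 − n/N)·s²/n ≤ D requires n ≥ n₀/(1 + n₀/N) = 1359.2000/(1 + 1359.2000/53100) = 1325.2769.
Rounding up, n = 1326.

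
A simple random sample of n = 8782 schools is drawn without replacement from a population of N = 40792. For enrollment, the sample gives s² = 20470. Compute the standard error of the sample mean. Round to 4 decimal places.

Under SRS without replacement, Var(ȳ) = (1 − f)·s²/n with f = n/N = 8782/40792 = 0.21528731.
Var(ȳ) = (1 − 0.21528731)·20470/8782 = 0.78471269·2.3309041 = 1.82909.
SE(ȳ) = √(1.82909) = 1.3524.

1.3524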